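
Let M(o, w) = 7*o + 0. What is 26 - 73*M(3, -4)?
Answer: -1507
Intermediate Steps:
M(o, w) = 7*o
26 - 73*M(3, -4) = 26 - 511*3 = 26 - 73*21 = 26 - 1533 = -1507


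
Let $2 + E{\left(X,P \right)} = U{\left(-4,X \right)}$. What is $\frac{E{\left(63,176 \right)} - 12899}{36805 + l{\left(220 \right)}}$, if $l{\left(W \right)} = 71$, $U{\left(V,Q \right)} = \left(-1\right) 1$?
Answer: $- \frac{6451}{18438} \approx -0.34988$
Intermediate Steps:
$U{\left(V,Q \right)} = -1$
$E{\left(X,P \right)} = -3$ ($E{\left(X,P \right)} = -2 - 1 = -3$)
$\frac{E{\left(63,176 \right)} - 12899}{36805 + l{\left(220 \right)}} = \frac{-3 - 12899}{36805 + 71} = - \frac{12902}{36876} = \left(-12902\right) \frac{1}{36876} = - \frac{6451}{18438}$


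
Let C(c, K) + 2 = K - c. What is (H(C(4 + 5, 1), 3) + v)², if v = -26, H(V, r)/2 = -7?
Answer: 1600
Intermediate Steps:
C(c, K) = -2 + K - c (C(c, K) = -2 + (K - c) = -2 + K - c)
H(V, r) = -14 (H(V, r) = 2*(-7) = -14)
(H(C(4 + 5, 1), 3) + v)² = (-14 - 26)² = (-40)² = 1600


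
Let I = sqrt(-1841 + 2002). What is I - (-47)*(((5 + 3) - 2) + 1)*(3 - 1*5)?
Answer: -658 + sqrt(161) ≈ -645.31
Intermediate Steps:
I = sqrt(161) ≈ 12.689
I - (-47)*(((5 + 3) - 2) + 1)*(3 - 1*5) = sqrt(161) - (-47)*(((5 + 3) - 2) + 1)*(3 - 1*5) = sqrt(161) - (-47)*((8 - 2) + 1)*(3 - 5) = sqrt(161) - (-47)*(6 + 1)*(-2) = sqrt(161) - (-47)*7*(-2) = sqrt(161) - (-47)*(-14) = sqrt(161) - 1*658 = sqrt(161) - 658 = -658 + sqrt(161)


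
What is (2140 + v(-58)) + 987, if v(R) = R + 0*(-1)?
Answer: 3069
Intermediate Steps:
v(R) = R (v(R) = R + 0 = R)
(2140 + v(-58)) + 987 = (2140 - 58) + 987 = 2082 + 987 = 3069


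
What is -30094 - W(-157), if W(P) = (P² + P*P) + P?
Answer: -79235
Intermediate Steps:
W(P) = P + 2*P² (W(P) = (P² + P²) + P = 2*P² + P = P + 2*P²)
-30094 - W(-157) = -30094 - (-157)*(1 + 2*(-157)) = -30094 - (-157)*(1 - 314) = -30094 - (-157)*(-313) = -30094 - 1*49141 = -30094 - 49141 = -79235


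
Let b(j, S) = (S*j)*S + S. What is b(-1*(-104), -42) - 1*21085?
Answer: 162329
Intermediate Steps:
b(j, S) = S + j*S² (b(j, S) = j*S² + S = S + j*S²)
b(-1*(-104), -42) - 1*21085 = -42*(1 - (-42)*(-104)) - 1*21085 = -42*(1 - 42*104) - 21085 = -42*(1 - 4368) - 21085 = -42*(-4367) - 21085 = 183414 - 21085 = 162329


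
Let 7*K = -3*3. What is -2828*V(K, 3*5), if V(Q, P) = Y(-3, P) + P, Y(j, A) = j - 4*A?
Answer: 135744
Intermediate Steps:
K = -9/7 (K = (-3*3)/7 = (⅐)*(-9) = -9/7 ≈ -1.2857)
V(Q, P) = -3 - 3*P (V(Q, P) = (-3 - 4*P) + P = -3 - 3*P)
-2828*V(K, 3*5) = -2828*(-3 - 9*5) = -2828*(-3 - 3*15) = -2828*(-3 - 45) = -2828*(-48) = 135744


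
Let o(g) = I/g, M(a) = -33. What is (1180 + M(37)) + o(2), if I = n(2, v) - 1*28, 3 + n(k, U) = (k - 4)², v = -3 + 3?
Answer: 2267/2 ≈ 1133.5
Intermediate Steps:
v = 0
n(k, U) = -3 + (-4 + k)² (n(k, U) = -3 + (k - 4)² = -3 + (-4 + k)²)
I = -27 (I = (-3 + (-4 + 2)²) - 1*28 = (-3 + (-2)²) - 28 = (-3 + 4) - 28 = 1 - 28 = -27)
o(g) = -27/g
(1180 + M(37)) + o(2) = (1180 - 33) - 27/2 = 1147 - 27*½ = 1147 - 27/2 = 2267/2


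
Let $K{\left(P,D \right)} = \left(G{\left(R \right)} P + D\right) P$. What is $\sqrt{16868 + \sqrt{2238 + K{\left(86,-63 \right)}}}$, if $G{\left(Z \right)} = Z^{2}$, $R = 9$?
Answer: $\sqrt{16868 + 2 \sqrt{148974}} \approx 132.82$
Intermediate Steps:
$K{\left(P,D \right)} = P \left(D + 81 P\right)$ ($K{\left(P,D \right)} = \left(9^{2} P + D\right) P = \left(81 P + D\right) P = \left(D + 81 P\right) P = P \left(D + 81 P\right)$)
$\sqrt{16868 + \sqrt{2238 + K{\left(86,-63 \right)}}} = \sqrt{16868 + \sqrt{2238 + 86 \left(-63 + 81 \cdot 86\right)}} = \sqrt{16868 + \sqrt{2238 + 86 \left(-63 + 6966\right)}} = \sqrt{16868 + \sqrt{2238 + 86 \cdot 6903}} = \sqrt{16868 + \sqrt{2238 + 593658}} = \sqrt{16868 + \sqrt{595896}} = \sqrt{16868 + 2 \sqrt{148974}}$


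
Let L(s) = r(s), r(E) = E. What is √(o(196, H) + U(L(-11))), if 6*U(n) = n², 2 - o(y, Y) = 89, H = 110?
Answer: I*√2406/6 ≈ 8.1752*I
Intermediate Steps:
o(y, Y) = -87 (o(y, Y) = 2 - 1*89 = 2 - 89 = -87)
L(s) = s
U(n) = n²/6
√(o(196, H) + U(L(-11))) = √(-87 + (⅙)*(-11)²) = √(-87 + (⅙)*121) = √(-87 + 121/6) = √(-401/6) = I*√2406/6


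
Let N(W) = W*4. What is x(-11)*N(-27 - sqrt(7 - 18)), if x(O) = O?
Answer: 1188 + 44*I*sqrt(11) ≈ 1188.0 + 145.93*I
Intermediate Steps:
N(W) = 4*W
x(-11)*N(-27 - sqrt(7 - 18)) = -44*(-27 - sqrt(7 - 18)) = -44*(-27 - sqrt(-11)) = -44*(-27 - I*sqrt(11)) = -11*(-108 - 4*I*sqrt(11)) = 1188 + 44*I*sqrt(11)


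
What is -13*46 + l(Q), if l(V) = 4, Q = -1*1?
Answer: -594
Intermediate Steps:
Q = -1
-13*46 + l(Q) = -13*46 + 4 = -598 + 4 = -594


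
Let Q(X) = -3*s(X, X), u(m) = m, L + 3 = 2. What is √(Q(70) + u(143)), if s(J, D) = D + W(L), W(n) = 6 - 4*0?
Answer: I*√85 ≈ 9.2195*I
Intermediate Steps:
L = -1 (L = -3 + 2 = -1)
W(n) = 6 (W(n) = 6 + 0 = 6)
s(J, D) = 6 + D (s(J, D) = D + 6 = 6 + D)
Q(X) = -18 - 3*X (Q(X) = -3*(6 + X) = -18 - 3*X)
√(Q(70) + u(143)) = √((-18 - 3*70) + 143) = √((-18 - 210) + 143) = √(-228 + 143) = √(-85) = I*√85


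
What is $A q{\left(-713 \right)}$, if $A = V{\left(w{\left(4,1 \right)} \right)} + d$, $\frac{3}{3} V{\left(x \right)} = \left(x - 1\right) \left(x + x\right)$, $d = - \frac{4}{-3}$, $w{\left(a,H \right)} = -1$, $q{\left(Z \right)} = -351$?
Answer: $-1872$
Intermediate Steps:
$d = \frac{4}{3}$ ($d = \left(-4\right) \left(- \frac{1}{3}\right) = \frac{4}{3} \approx 1.3333$)
$V{\left(x \right)} = 2 x \left(-1 + x\right)$ ($V{\left(x \right)} = \left(x - 1\right) \left(x + x\right) = \left(-1 + x\right) 2 x = 2 x \left(-1 + x\right)$)
$A = \frac{16}{3}$ ($A = 2 \left(-1\right) \left(-1 - 1\right) + \frac{4}{3} = 2 \left(-1\right) \left(-2\right) + \frac{4}{3} = 4 + \frac{4}{3} = \frac{16}{3} \approx 5.3333$)
$A q{\left(-713 \right)} = \frac{16}{3} \left(-351\right) = -1872$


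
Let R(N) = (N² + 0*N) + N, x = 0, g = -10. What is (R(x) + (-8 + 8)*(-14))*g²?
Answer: 0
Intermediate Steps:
R(N) = N + N² (R(N) = (N² + 0) + N = N² + N = N + N²)
(R(x) + (-8 + 8)*(-14))*g² = (0*(1 + 0) + (-8 + 8)*(-14))*(-10)² = (0*1 + 0*(-14))*100 = (0 + 0)*100 = 0*100 = 0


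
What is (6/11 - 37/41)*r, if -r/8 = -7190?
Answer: -9260720/451 ≈ -20534.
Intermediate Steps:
r = 57520 (r = -8*(-7190) = 57520)
(6/11 - 37/41)*r = (6/11 - 37/41)*57520 = -161/451*57520 = -9260720/451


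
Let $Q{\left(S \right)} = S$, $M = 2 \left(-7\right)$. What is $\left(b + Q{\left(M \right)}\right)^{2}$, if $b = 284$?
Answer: $72900$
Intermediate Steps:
$M = -14$
$\left(b + Q{\left(M \right)}\right)^{2} = \left(284 - 14\right)^{2} = 270^{2} = 72900$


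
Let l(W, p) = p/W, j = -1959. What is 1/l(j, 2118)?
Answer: -653/706 ≈ -0.92493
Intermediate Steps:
1/l(j, 2118) = 1/(2118/(-1959)) = 1/(2118*(-1/1959)) = 1/(-706/653) = -653/706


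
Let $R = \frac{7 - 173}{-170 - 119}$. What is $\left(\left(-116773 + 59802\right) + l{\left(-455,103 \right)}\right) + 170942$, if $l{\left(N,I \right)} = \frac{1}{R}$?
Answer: $\frac{18919475}{166} \approx 1.1397 \cdot 10^{5}$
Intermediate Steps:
$R = \frac{166}{289}$ ($R = - \frac{166}{-289} = \left(-166\right) \left(- \frac{1}{289}\right) = \frac{166}{289} \approx 0.57439$)
$l{\left(N,I \right)} = \frac{289}{166}$ ($l{\left(N,I \right)} = \frac{1}{\frac{166}{289}} = \frac{289}{166}$)
$\left(\left(-116773 + 59802\right) + l{\left(-455,103 \right)}\right) + 170942 = \left(\left(-116773 + 59802\right) + \frac{289}{166}\right) + 170942 = \left(-56971 + \frac{289}{166}\right) + 170942 = - \frac{9456897}{166} + 170942 = \frac{18919475}{166}$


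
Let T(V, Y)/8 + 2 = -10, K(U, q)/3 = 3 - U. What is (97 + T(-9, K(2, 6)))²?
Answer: 1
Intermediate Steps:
K(U, q) = 9 - 3*U (K(U, q) = 3*(3 - U) = 9 - 3*U)
T(V, Y) = -96 (T(V, Y) = -16 + 8*(-10) = -16 - 80 = -96)
(97 + T(-9, K(2, 6)))² = (97 - 96)² = 1² = 1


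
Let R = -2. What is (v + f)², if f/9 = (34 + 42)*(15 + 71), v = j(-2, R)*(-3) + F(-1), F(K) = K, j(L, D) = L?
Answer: 3460851241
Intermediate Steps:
v = 5 (v = -2*(-3) - 1 = 6 - 1 = 5)
f = 58824 (f = 9*((34 + 42)*(15 + 71)) = 9*(76*86) = 9*6536 = 58824)
(v + f)² = (5 + 58824)² = 58829² = 3460851241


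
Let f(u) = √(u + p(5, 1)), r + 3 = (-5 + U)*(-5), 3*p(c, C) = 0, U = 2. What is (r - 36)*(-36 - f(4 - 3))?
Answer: 888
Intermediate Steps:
p(c, C) = 0 (p(c, C) = (⅓)*0 = 0)
r = 12 (r = -3 + (-5 + 2)*(-5) = -3 - 3*(-5) = -3 + 15 = 12)
f(u) = √u (f(u) = √(u + 0) = √u)
(r - 36)*(-36 - f(4 - 3)) = (12 - 36)*(-36 - √(4 - 3)) = -24*(-36 - √1) = -24*(-36 - 1*1) = -24*(-36 - 1) = -24*(-37) = 888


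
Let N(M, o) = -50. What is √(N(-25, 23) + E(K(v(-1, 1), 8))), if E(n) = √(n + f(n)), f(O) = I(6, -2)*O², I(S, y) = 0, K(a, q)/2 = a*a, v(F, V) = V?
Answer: √(-50 + √2) ≈ 6.9704*I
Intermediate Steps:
K(a, q) = 2*a² (K(a, q) = 2*(a*a) = 2*a²)
f(O) = 0 (f(O) = 0*O² = 0)
E(n) = √n (E(n) = √(n + 0) = √n)
√(N(-25, 23) + E(K(v(-1, 1), 8))) = √(-50 + √(2*1²)) = √(-50 + √(2*1)) = √(-50 + √2)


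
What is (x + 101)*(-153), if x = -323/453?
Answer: -2316930/151 ≈ -15344.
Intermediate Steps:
x = -323/453 (x = -323*1/453 = -323/453 ≈ -0.71302)
(x + 101)*(-153) = (-323/453 + 101)*(-153) = (45430/453)*(-153) = -2316930/151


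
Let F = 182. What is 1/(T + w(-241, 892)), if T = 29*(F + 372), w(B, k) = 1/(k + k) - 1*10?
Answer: 1784/28643905 ≈ 6.2282e-5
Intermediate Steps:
w(B, k) = -10 + 1/(2*k) (w(B, k) = 1/(2*k) - 10 = -10 + 1/(2*k))
T = 16066 (T = 29*(182 + 372) = 29*554 = 16066)
1/(T + w(-241, 892)) = 1/(16066 + (-10 + (½)/892)) = 1/(16066 + (-10 + (½)*(1/892))) = 1/(16066 + (-10 + 1/1784)) = 1/(16066 - 17839/1784) = 1/(28643905/1784) = 1784/28643905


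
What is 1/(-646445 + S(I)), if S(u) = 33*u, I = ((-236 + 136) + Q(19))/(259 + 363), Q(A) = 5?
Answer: -622/402091925 ≈ -1.5469e-6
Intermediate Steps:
I = -95/622 (I = ((-236 + 136) + 5)/(259 + 363) = (-100 + 5)/622 = -95*1/622 = -95/622 ≈ -0.15273)
1/(-646445 + S(I)) = 1/(-646445 + 33*(-95/622)) = 1/(-646445 - 3135/622) = 1/(-402091925/622) = -622/402091925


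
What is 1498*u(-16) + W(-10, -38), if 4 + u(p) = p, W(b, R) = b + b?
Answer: -29980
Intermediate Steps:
W(b, R) = 2*b
u(p) = -4 + p
1498*u(-16) + W(-10, -38) = 1498*(-4 - 16) + 2*(-10) = 1498*(-20) - 20 = -29960 - 20 = -29980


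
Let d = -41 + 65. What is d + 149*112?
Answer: 16712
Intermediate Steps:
d = 24
d + 149*112 = 24 + 149*112 = 24 + 16688 = 16712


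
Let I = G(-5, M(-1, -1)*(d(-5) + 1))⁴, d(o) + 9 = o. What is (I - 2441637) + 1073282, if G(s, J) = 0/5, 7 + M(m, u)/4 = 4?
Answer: -1368355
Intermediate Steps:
M(m, u) = -12 (M(m, u) = -28 + 4*4 = -28 + 16 = -12)
d(o) = -9 + o
G(s, J) = 0 (G(s, J) = 0*(⅕) = 0)
I = 0 (I = 0⁴ = 0)
(I - 2441637) + 1073282 = (0 - 2441637) + 1073282 = -2441637 + 1073282 = -1368355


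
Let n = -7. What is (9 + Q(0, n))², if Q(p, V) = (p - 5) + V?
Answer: 9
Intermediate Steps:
Q(p, V) = -5 + V + p (Q(p, V) = (-5 + p) + V = -5 + V + p)
(9 + Q(0, n))² = (9 + (-5 - 7 + 0))² = (9 - 12)² = (-3)² = 9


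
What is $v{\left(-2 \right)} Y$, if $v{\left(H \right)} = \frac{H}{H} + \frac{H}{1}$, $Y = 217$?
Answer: $-217$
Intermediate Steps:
$v{\left(H \right)} = 1 + H$ ($v{\left(H \right)} = 1 + H 1 = 1 + H$)
$v{\left(-2 \right)} Y = \left(1 - 2\right) 217 = \left(-1\right) 217 = -217$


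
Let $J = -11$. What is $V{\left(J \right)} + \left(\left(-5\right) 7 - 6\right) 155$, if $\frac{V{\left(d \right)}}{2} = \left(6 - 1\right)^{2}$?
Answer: $-6305$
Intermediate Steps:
$V{\left(d \right)} = 50$ ($V{\left(d \right)} = 2 \left(6 - 1\right)^{2} = 2 \cdot 5^{2} = 2 \cdot 25 = 50$)
$V{\left(J \right)} + \left(\left(-5\right) 7 - 6\right) 155 = 50 + \left(\left(-5\right) 7 - 6\right) 155 = 50 + \left(-35 - 6\right) 155 = 50 - 6355 = -6305$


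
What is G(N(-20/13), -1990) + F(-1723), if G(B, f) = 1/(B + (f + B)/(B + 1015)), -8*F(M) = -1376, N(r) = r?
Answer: 20608153/120014 ≈ 171.71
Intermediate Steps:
F(M) = 172 (F(M) = -1/8*(-1376) = 172)
G(B, f) = 1/(B + (B + f)/(1015 + B))
G(N(-20/13), -1990) + F(-1723) = (1015 - 20/13)/(-1990 + (-20/13)**2 + 1016*(-20/13)) + 172 = (13175/13)/(-1990 + 400/169 - 20320/13) + 172 = (13175/13)/(-600070/169) + 172 = -169/600070*13175/13 + 172 = -34255/120014 + 172 = 20608153/120014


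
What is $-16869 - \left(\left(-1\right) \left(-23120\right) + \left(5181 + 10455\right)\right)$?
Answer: $-55625$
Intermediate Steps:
$-16869 - \left(\left(-1\right) \left(-23120\right) + \left(5181 + 10455\right)\right) = -16869 - \left(23120 + 15636\right) = -16869 - 38756 = -55625$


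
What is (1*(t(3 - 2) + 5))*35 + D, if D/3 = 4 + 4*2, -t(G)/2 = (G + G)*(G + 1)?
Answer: -69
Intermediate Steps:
t(G) = -4*G*(1 + G) (t(G) = -2*(G + G)*(G + 1) = -2*2*G*(1 + G) = -4*G*(1 + G))
D = 36 (D = 3*(4 + 4*2) = 3*(4 + 8) = 3*12 = 36)
(1*(t(3 - 2) + 5))*35 + D = (1*(-4*(3 - 2)*(1 + (3 - 2)) + 5))*35 + 36 = (1*(-4*1*(1 + 1) + 5))*35 + 36 = (1*(-4*1*2 + 5))*35 + 36 = (1*(-8 + 5))*35 + 36 = (1*(-3))*35 + 36 = -3*35 + 36 = -105 + 36 = -69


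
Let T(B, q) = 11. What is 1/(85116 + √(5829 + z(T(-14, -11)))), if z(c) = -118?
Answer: 85116/7244727745 - √5711/7244727745 ≈ 1.1738e-5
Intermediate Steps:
1/(85116 + √(5829 + z(T(-14, -11)))) = 1/(85116 + √(5829 - 118)) = 1/(85116 + √5711)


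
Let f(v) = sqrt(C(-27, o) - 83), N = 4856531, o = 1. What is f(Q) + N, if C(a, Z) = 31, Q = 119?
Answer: 4856531 + 2*I*sqrt(13) ≈ 4.8565e+6 + 7.2111*I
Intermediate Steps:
f(v) = 2*I*sqrt(13) (f(v) = sqrt(31 - 83) = sqrt(-52) = 2*I*sqrt(13))
f(Q) + N = 2*I*sqrt(13) + 4856531 = 4856531 + 2*I*sqrt(13)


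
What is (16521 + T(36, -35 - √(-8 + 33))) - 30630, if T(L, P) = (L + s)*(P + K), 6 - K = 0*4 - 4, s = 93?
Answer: -17979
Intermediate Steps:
K = 10 (K = 6 - (0*4 - 4) = 6 - (0 - 4) = 6 - 1*(-4) = 6 + 4 = 10)
T(L, P) = (10 + P)*(93 + L) (T(L, P) = (L + 93)*(P + 10) = (93 + L)*(10 + P) = (10 + P)*(93 + L))
(16521 + T(36, -35 - √(-8 + 33))) - 30630 = (16521 + (930 + 10*36 + 93*(-35 - √(-8 + 33)) + 36*(-35 - √(-8 + 33)))) - 30630 = (16521 + (930 + 360 + 93*(-35 - √25) + 36*(-35 - √25))) - 30630 = (16521 + (930 + 360 + 93*(-35 - 1*5) + 36*(-35 - 1*5))) - 30630 = (16521 + (930 + 360 + 93*(-35 - 5) + 36*(-35 - 5))) - 30630 = (16521 + (930 + 360 + 93*(-40) + 36*(-40))) - 30630 = (16521 + (930 + 360 - 3720 - 1440)) - 30630 = (16521 - 3870) - 30630 = 12651 - 30630 = -17979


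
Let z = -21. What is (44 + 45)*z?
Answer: -1869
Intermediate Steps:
(44 + 45)*z = (44 + 45)*(-21) = 89*(-21) = -1869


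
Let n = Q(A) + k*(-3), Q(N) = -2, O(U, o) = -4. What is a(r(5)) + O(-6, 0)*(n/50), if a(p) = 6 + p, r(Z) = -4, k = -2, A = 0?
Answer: 42/25 ≈ 1.6800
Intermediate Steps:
n = 4 (n = -2 - 2*(-3) = -2 + 6 = 4)
a(r(5)) + O(-6, 0)*(n/50) = (6 - 4) - 16/50 = 2 - 16/50 = 2 - 4*2/25 = 2 - 8/25 = 42/25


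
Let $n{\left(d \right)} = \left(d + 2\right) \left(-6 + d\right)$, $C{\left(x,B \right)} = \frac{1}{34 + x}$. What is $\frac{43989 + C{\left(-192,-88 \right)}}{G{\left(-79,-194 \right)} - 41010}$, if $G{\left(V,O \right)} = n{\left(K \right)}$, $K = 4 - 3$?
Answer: $- \frac{6950261}{6481950} \approx -1.0722$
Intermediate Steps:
$K = 1$ ($K = 4 - 3 = 1$)
$n{\left(d \right)} = \left(-6 + d\right) \left(2 + d\right)$ ($n{\left(d \right)} = \left(2 + d\right) \left(-6 + d\right) = \left(-6 + d\right) \left(2 + d\right)$)
$G{\left(V,O \right)} = -15$ ($G{\left(V,O \right)} = -12 + 1^{2} - 4 = -12 + 1 - 4 = -15$)
$\frac{43989 + C{\left(-192,-88 \right)}}{G{\left(-79,-194 \right)} - 41010} = \frac{43989 + \frac{1}{34 - 192}}{-15 - 41010} = \frac{43989 + \frac{1}{-158}}{-41025} = \left(43989 - \frac{1}{158}\right) \left(- \frac{1}{41025}\right) = \frac{6950261}{158} \left(- \frac{1}{41025}\right) = - \frac{6950261}{6481950}$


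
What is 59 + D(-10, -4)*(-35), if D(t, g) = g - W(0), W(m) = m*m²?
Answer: 199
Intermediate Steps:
W(m) = m³
D(t, g) = g (D(t, g) = g - 1*0³ = g - 1*0 = g + 0 = g)
59 + D(-10, -4)*(-35) = 59 - 4*(-35) = 59 + 140 = 199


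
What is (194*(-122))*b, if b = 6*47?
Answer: -6674376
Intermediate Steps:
b = 282
(194*(-122))*b = (194*(-122))*282 = -23668*282 = -6674376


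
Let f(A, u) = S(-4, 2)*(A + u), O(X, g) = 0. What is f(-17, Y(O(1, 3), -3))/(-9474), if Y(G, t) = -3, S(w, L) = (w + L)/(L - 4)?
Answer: 10/4737 ≈ 0.0021110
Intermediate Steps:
S(w, L) = (L + w)/(-4 + L)
f(A, u) = A + u (f(A, u) = ((2 - 4)/(-4 + 2))*(A + u) = (-2/(-2))*(A + u) = (-½*(-2))*(A + u) = 1*(A + u) = A + u)
f(-17, Y(O(1, 3), -3))/(-9474) = (-17 - 3)/(-9474) = -20*(-1/9474) = 10/4737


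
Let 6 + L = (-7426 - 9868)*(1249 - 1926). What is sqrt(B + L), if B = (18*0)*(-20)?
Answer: 8*sqrt(182938) ≈ 3421.7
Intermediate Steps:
B = 0 (B = 0*(-20) = 0)
L = 11708032 (L = -6 + (-7426 - 9868)*(1249 - 1926) = -6 - 17294*(-677) = -6 + 11708038 = 11708032)
sqrt(B + L) = sqrt(0 + 11708032) = sqrt(11708032) = 8*sqrt(182938)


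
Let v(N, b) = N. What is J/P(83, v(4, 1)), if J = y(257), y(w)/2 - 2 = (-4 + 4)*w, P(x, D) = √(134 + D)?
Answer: 2*√138/69 ≈ 0.34050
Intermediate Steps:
y(w) = 4 (y(w) = 4 + 2*((-4 + 4)*w) = 4 + 2*(0*w) = 4 + 2*0 = 4 + 0 = 4)
J = 4
J/P(83, v(4, 1)) = 4/(√(134 + 4)) = 4/(√138) = 4*(√138/138) = 2*√138/69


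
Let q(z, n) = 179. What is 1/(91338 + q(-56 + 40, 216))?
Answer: 1/91517 ≈ 1.0927e-5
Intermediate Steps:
1/(91338 + q(-56 + 40, 216)) = 1/(91338 + 179) = 1/91517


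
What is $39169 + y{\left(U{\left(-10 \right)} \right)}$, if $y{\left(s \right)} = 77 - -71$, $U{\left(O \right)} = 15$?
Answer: $39317$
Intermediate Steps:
$y{\left(s \right)} = 148$ ($y{\left(s \right)} = 77 + 71 = 148$)
$39169 + y{\left(U{\left(-10 \right)} \right)} = 39169 + 148 = 39317$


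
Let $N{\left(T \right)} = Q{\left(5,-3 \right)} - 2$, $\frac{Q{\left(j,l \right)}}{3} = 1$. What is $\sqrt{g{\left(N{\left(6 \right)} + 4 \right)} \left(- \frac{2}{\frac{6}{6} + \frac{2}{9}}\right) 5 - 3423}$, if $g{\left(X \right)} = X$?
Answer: $\frac{i \sqrt{419133}}{11} \approx 58.855 i$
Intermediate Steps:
$Q{\left(j,l \right)} = 3$ ($Q{\left(j,l \right)} = 3 \cdot 1 = 3$)
$N{\left(T \right)} = 1$ ($N{\left(T \right)} = 3 - 2 = 1$)
$\sqrt{g{\left(N{\left(6 \right)} + 4 \right)} \left(- \frac{2}{\frac{6}{6} + \frac{2}{9}}\right) 5 - 3423} = \sqrt{\left(1 + 4\right) \left(- \frac{2}{\frac{6}{6} + \frac{2}{9}}\right) 5 - 3423} = \sqrt{5 \left(- \frac{2}{6 \cdot \frac{1}{6} + 2 \cdot \frac{1}{9}}\right) 5 - 3423} = \sqrt{5 \left(- \frac{2}{1 + \frac{2}{9}}\right) 5 - 3423} = \sqrt{5 \left(- \frac{2}{\frac{11}{9}}\right) 5 - 3423} = \sqrt{5 \left(\left(-2\right) \frac{9}{11}\right) 5 - 3423} = \sqrt{5 \left(- \frac{18}{11}\right) 5 - 3423} = \sqrt{\left(- \frac{90}{11}\right) 5 - 3423} = \sqrt{- \frac{450}{11} - 3423} = \sqrt{- \frac{38103}{11}} = \frac{i \sqrt{419133}}{11}$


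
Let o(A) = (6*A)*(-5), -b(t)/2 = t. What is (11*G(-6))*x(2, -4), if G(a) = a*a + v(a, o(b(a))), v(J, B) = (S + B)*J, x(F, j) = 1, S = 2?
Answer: 24024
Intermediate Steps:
b(t) = -2*t
o(A) = -30*A
v(J, B) = J*(2 + B) (v(J, B) = (2 + B)*J = J*(2 + B))
G(a) = a² + a*(2 + 60*a) (G(a) = a*a + a*(2 - (-60)*a) = a² + a*(2 + 60*a))
(11*G(-6))*x(2, -4) = (11*(-6*(2 + 61*(-6))))*1 = (11*(-6*(2 - 366)))*1 = (11*(-6*(-364)))*1 = (11*2184)*1 = 24024*1 = 24024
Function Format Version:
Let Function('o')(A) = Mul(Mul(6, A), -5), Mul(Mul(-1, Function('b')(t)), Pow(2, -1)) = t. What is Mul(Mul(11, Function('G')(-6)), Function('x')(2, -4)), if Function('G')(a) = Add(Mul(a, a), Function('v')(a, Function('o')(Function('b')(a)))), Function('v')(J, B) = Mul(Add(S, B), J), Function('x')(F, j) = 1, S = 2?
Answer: 24024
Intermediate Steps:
Function('b')(t) = Mul(-2, t)
Function('o')(A) = Mul(-30, A)
Function('v')(J, B) = Mul(J, Add(2, B)) (Function('v')(J, B) = Mul(Add(2, B), J) = Mul(J, Add(2, B)))
Function('G')(a) = Add(Pow(a, 2), Mul(a, Add(2, Mul(60, a)))) (Function('G')(a) = Add(Mul(a, a), Mul(a, Add(2, Mul(-30, Mul(-2, a))))) = Add(Pow(a, 2), Mul(a, Add(2, Mul(60, a)))))
Mul(Mul(11, Function('G')(-6)), Function('x')(2, -4)) = Mul(Mul(11, Mul(-6, Add(2, Mul(61, -6)))), 1) = Mul(Mul(11, Mul(-6, Add(2, -366))), 1) = Mul(Mul(11, Mul(-6, -364)), 1) = Mul(Mul(11, 2184), 1) = Mul(24024, 1) = 24024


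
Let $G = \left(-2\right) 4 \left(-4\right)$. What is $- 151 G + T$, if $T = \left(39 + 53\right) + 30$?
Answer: $-4710$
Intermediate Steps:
$G = 32$ ($G = \left(-8\right) \left(-4\right) = 32$)
$T = 122$ ($T = 92 + 30 = 122$)
$- 151 G + T = \left(-151\right) 32 + 122 = -4832 + 122 = -4710$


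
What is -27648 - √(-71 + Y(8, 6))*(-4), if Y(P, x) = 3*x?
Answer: -27648 + 4*I*√53 ≈ -27648.0 + 29.12*I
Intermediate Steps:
-27648 - √(-71 + Y(8, 6))*(-4) = -27648 - √(-71 + 3*6)*(-4) = -27648 - √(-71 + 18)*(-4) = -27648 - √(-53)*(-4) = -27648 - I*√53*(-4) = -27648 - (-4)*I*√53 = -27648 + 4*I*√53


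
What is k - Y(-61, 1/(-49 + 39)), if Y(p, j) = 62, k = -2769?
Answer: -2831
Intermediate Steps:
k - Y(-61, 1/(-49 + 39)) = -2769 - 1*62 = -2769 - 62 = -2831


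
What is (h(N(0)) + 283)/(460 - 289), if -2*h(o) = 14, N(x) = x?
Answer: 92/57 ≈ 1.6140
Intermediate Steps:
h(o) = -7 (h(o) = -½*14 = -7)
(h(N(0)) + 283)/(460 - 289) = (-7 + 283)/(460 - 289) = 276/171 = 276*(1/171) = 92/57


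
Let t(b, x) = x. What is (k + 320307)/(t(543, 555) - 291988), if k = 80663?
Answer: -400970/291433 ≈ -1.3759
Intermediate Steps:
(k + 320307)/(t(543, 555) - 291988) = (80663 + 320307)/(555 - 291988) = 400970/(-291433) = 400970*(-1/291433) = -400970/291433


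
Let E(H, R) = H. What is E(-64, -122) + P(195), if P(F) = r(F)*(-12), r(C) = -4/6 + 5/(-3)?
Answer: -36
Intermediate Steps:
r(C) = -7/3 (r(C) = -4*⅙ + 5*(-⅓) = -⅔ - 5/3 = -7/3)
P(F) = 28 (P(F) = -7/3*(-12) = 28)
E(-64, -122) + P(195) = -64 + 28 = -36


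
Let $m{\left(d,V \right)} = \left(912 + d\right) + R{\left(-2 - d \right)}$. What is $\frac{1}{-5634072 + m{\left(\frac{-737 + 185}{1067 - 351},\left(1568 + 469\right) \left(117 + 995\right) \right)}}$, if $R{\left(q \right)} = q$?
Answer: $- \frac{1}{5633162} \approx -1.7752 \cdot 10^{-7}$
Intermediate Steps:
$m{\left(d,V \right)} = 910$ ($m{\left(d,V \right)} = \left(912 + d\right) - \left(2 + d\right) = 910$)
$\frac{1}{-5634072 + m{\left(\frac{-737 + 185}{1067 - 351},\left(1568 + 469\right) \left(117 + 995\right) \right)}} = \frac{1}{-5634072 + 910} = \frac{1}{-5633162} = - \frac{1}{5633162}$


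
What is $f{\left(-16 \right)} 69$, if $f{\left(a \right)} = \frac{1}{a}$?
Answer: $- \frac{69}{16} \approx -4.3125$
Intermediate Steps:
$f{\left(-16 \right)} 69 = \frac{1}{-16} \cdot 69 = \left(- \frac{1}{16}\right) 69 = - \frac{69}{16}$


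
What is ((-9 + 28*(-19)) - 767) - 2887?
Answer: -4195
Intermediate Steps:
((-9 + 28*(-19)) - 767) - 2887 = ((-9 - 532) - 767) - 2887 = (-541 - 767) - 2887 = -1308 - 2887 = -4195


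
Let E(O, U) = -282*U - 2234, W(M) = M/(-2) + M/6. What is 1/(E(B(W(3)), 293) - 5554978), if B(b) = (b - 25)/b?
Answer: -1/5639838 ≈ -1.7731e-7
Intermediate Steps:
W(M) = -M/3 (W(M) = M*(-½) + M*(⅙) = -M/2 + M/6 = -M/3)
B(b) = (-25 + b)/b
E(O, U) = -2234 - 282*U
1/(E(B(W(3)), 293) - 5554978) = 1/((-2234 - 282*293) - 5554978) = 1/((-2234 - 82626) - 5554978) = 1/(-84860 - 5554978) = 1/(-5639838) = -1/5639838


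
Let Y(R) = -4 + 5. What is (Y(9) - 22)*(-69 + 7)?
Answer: 1302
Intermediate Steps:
Y(R) = 1
(Y(9) - 22)*(-69 + 7) = (1 - 22)*(-69 + 7) = -21*(-62) = 1302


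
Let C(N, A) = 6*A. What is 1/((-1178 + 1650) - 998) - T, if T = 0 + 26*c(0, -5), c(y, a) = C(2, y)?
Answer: -1/526 ≈ -0.0019011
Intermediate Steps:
c(y, a) = 6*y
T = 0 (T = 0 + 26*(6*0) = 0 + 26*0 = 0 + 0 = 0)
1/((-1178 + 1650) - 998) - T = 1/((-1178 + 1650) - 998) - 1*0 = 1/(472 - 998) + 0 = 1/(-526) + 0 = -1/526 + 0 = -1/526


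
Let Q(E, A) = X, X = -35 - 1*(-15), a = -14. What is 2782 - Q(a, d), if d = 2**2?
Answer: 2802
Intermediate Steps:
d = 4
X = -20 (X = -35 + 15 = -20)
Q(E, A) = -20
2782 - Q(a, d) = 2782 - 1*(-20) = 2782 + 20 = 2802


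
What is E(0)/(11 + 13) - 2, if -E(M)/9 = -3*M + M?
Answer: -2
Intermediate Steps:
E(M) = 18*M (E(M) = -9*(-3*M + M) = -(-18)*M = 18*M)
E(0)/(11 + 13) - 2 = (18*0)/(11 + 13) - 2 = 0/24 - 2 = 0*(1/24) - 2 = 0 - 2 = -2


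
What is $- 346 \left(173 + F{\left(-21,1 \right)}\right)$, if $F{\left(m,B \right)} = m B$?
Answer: $-52592$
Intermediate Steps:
$F{\left(m,B \right)} = B m$
$- 346 \left(173 + F{\left(-21,1 \right)}\right) = - 346 \left(173 + 1 \left(-21\right)\right) = - 346 \left(173 - 21\right) = \left(-346\right) 152 = -52592$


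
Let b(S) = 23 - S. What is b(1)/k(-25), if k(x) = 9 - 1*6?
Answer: 22/3 ≈ 7.3333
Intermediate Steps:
k(x) = 3 (k(x) = 9 - 6 = 3)
b(1)/k(-25) = (23 - 1*1)/3 = (23 - 1)*(1/3) = 22*(1/3) = 22/3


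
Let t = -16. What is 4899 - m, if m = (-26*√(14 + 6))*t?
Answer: 4899 - 832*√5 ≈ 3038.6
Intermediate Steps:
m = 832*√5 (m = -26*√(14 + 6)*(-16) = -52*√5*(-16) = 832*√5 ≈ 1860.4)
4899 - m = 4899 - 832*√5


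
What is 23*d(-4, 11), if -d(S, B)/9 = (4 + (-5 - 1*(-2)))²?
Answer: -207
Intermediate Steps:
d(S, B) = -9 (d(S, B) = -9*(4 + (-5 - 1*(-2)))² = -9*(4 + (-5 + 2))² = -9*(4 - 3)² = -9*1² = -9*1 = -9)
23*d(-4, 11) = 23*(-9) = -207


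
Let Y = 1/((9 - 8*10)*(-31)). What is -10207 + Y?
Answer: -22465606/2201 ≈ -10207.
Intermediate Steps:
Y = 1/2201 (Y = 1/((9 - 80)*(-31)) = 1/(-71*(-31)) = 1/2201 ≈ 0.00045434)
-10207 + Y = -10207 + 1/2201 = -22465606/2201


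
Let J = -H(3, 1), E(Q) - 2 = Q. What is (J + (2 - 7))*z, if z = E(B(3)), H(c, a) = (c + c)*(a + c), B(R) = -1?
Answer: -29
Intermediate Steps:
H(c, a) = 2*c*(a + c) (H(c, a) = (2*c)*(a + c) = 2*c*(a + c))
E(Q) = 2 + Q
z = 1 (z = 2 - 1 = 1)
J = -24 (J = -2*3*(1 + 3) = -2*3*4 = -1*24 = -24)
(J + (2 - 7))*z = (-24 + (2 - 7))*1 = (-24 - 5)*1 = -29*1 = -29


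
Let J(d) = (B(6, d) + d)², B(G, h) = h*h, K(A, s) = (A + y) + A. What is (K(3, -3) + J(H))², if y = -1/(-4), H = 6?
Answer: 50140561/16 ≈ 3.1338e+6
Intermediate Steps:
y = ¼ (y = -1*(-¼) = ¼ ≈ 0.25000)
K(A, s) = ¼ + 2*A (K(A, s) = (A + ¼) + A = (¼ + A) + A = ¼ + 2*A)
B(G, h) = h²
J(d) = (d + d²)² (J(d) = (d² + d)² = (d + d²)²)
(K(3, -3) + J(H))² = ((¼ + 2*3) + 6²*(1 + 6)²)² = ((¼ + 6) + 36*7²)² = (25/4 + 36*49)² = (25/4 + 1764)² = (7081/4)² = 50140561/16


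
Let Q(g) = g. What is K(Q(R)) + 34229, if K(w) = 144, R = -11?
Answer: 34373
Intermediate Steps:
K(Q(R)) + 34229 = 144 + 34229 = 34373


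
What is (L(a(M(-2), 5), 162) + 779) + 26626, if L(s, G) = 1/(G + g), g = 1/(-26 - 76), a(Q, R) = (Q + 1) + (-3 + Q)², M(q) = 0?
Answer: 452812917/16523 ≈ 27405.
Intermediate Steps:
a(Q, R) = 1 + Q + (-3 + Q)² (a(Q, R) = (1 + Q) + (-3 + Q)² = 1 + Q + (-3 + Q)²)
g = -1/102 (g = 1/(-102) = -1/102 ≈ -0.0098039)
L(s, G) = 1/(-1/102 + G) (L(s, G) = 1/(G - 1/102) = 1/(-1/102 + G))
(L(a(M(-2), 5), 162) + 779) + 26626 = (102/(-1 + 102*162) + 779) + 26626 = (102/(-1 + 16524) + 779) + 26626 = (102/16523 + 779) + 26626 = 12871519/16523 + 26626 = 452812917/16523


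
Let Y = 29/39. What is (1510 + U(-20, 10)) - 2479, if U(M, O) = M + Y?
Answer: -38542/39 ≈ -988.26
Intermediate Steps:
Y = 29/39 (Y = 29*(1/39) = 29/39 ≈ 0.74359)
U(M, O) = 29/39 + M (U(M, O) = M + 29/39 = 29/39 + M)
(1510 + U(-20, 10)) - 2479 = (1510 + (29/39 - 20)) - 2479 = (1510 - 751/39) - 2479 = 58139/39 - 2479 = -38542/39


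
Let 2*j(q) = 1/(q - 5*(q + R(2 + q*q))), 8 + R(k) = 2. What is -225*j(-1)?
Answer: -225/68 ≈ -3.3088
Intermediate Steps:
R(k) = -6 (R(k) = -8 + 2 = -6)
j(q) = 1/(2*(30 - 4*q)) (j(q) = 1/(2*(q - 5*(q - 6))) = 1/(2*(q - 5*(-6 + q))) = 1/(2*(q + (30 - 5*q))) = 1/(2*(30 - 4*q)))
-225*j(-1) = -(-225)/(-60 + 8*(-1)) = -(-225)/(-60 - 8) = -(-225)/(-68) = -(-225)*(-1)/68 = -225*1/68 = -225/68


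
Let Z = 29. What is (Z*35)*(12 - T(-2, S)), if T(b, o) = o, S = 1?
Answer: 11165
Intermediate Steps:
(Z*35)*(12 - T(-2, S)) = (29*35)*(12 - 1*1) = 1015*(12 - 1) = 1015*11 = 11165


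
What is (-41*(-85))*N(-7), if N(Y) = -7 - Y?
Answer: 0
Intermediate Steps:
(-41*(-85))*N(-7) = (-41*(-85))*(-7 - 1*(-7)) = 3485*(-7 + 7) = 3485*0 = 0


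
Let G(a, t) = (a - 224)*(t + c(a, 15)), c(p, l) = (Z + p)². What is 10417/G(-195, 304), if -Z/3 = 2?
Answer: -10417/17055395 ≈ -0.00061077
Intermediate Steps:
Z = -6 (Z = -3*2 = -6)
c(p, l) = (-6 + p)²
G(a, t) = (-224 + a)*(t + (-6 + a)²) (G(a, t) = (a - 224)*(t + (-6 + a)²) = (-224 + a)*(t + (-6 + a)²))
10417/G(-195, 304) = 10417/(-224*304 - 224*(-6 - 195)² - 195*304 - 195*(-6 - 195)²) = 10417/(-68096 - 224*(-201)² - 59280 - 195*(-201)²) = 10417/(-68096 - 224*40401 - 59280 - 195*40401) = 10417/(-68096 - 9049824 - 59280 - 7878195) = 10417/(-17055395) = 10417*(-1/17055395) = -10417/17055395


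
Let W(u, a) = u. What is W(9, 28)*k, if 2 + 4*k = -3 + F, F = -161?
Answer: -747/2 ≈ -373.50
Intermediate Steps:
k = -83/2 (k = -½ + (-3 - 161)/4 = -½ + (¼)*(-164) = -½ - 41 = -83/2 ≈ -41.500)
W(9, 28)*k = 9*(-83/2) = -747/2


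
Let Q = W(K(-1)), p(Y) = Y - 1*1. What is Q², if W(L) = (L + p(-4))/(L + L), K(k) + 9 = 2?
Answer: 36/49 ≈ 0.73469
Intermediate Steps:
K(k) = -7 (K(k) = -9 + 2 = -7)
p(Y) = -1 + Y (p(Y) = Y - 1 = -1 + Y)
W(L) = (-5 + L)/(2*L) (W(L) = (L + (-1 - 4))/(L + L) = (L - 5)/((2*L)) = (-5 + L)*(1/(2*L)) = (-5 + L)/(2*L))
Q = 6/7 (Q = (½)*(-5 - 7)/(-7) = (½)*(-⅐)*(-12) = 6/7 ≈ 0.85714)
Q² = (6/7)² = 36/49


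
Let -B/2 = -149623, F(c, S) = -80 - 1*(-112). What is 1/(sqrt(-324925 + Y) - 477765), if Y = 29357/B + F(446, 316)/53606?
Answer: -3832005214887570/1830800577612841297093 - 7*I*sqrt(426589769781357586357166)/1830800577612841297093 ≈ -2.0931e-6 - 2.4973e-9*I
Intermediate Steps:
F(c, S) = 32 (F(c, S) = -80 + 112 = 32)
B = 299246 (B = -2*(-149623) = 299246)
Y = 791643607/8020690538 (Y = 29357/299246 + 32/53606 = 29357*(1/299246) + 32*(1/53606) = 29357/299246 + 16/26803 = 791643607/8020690538 ≈ 0.098700)
1/(sqrt(-324925 + Y) - 477765) = 1/(sqrt(-324925 + 791643607/8020690538) - 477765) = 1/(sqrt(-2606122081416043/8020690538) - 477765) = 1/(I*sqrt(426589769781357586357166)/1145812934 - 477765) = 1/(-477765 + I*sqrt(426589769781357586357166)/1145812934)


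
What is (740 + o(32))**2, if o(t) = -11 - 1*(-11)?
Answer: 547600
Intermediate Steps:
o(t) = 0 (o(t) = -11 + 11 = 0)
(740 + o(32))**2 = (740 + 0)**2 = 740**2 = 547600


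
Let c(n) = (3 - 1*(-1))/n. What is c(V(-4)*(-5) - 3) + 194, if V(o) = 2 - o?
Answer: 6398/33 ≈ 193.88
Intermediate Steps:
c(n) = 4/n (c(n) = (3 + 1)/n = 4/n)
c(V(-4)*(-5) - 3) + 194 = 4/((2 - 1*(-4))*(-5) - 3) + 194 = 4/((2 + 4)*(-5) - 3) + 194 = 4/(6*(-5) - 3) + 194 = 4/(-30 - 3) + 194 = 4/(-33) + 194 = 4*(-1/33) + 194 = -4/33 + 194 = 6398/33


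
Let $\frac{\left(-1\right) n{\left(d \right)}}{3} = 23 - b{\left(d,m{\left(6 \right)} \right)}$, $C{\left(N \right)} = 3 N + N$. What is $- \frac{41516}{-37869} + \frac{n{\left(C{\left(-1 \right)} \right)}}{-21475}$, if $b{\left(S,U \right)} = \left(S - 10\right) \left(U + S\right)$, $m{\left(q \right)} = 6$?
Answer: $\frac{897350057}{813236775} \approx 1.1034$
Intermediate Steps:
$C{\left(N \right)} = 4 N$
$b{\left(S,U \right)} = \left(-10 + S\right) \left(S + U\right)$
$n{\left(d \right)} = -249 - 12 d + 3 d^{2}$ ($n{\left(d \right)} = - 3 \left(23 - \left(d^{2} - 10 d - 60 + d 6\right)\right) = - 3 \left(23 - \left(d^{2} - 10 d - 60 + 6 d\right)\right) = - 3 \left(23 - \left(-60 + d^{2} - 4 d\right)\right) = - 3 \left(23 + \left(60 - d^{2} + 4 d\right)\right) = - 3 \left(83 - d^{2} + 4 d\right) = -249 - 12 d + 3 d^{2}$)
$- \frac{41516}{-37869} + \frac{n{\left(C{\left(-1 \right)} \right)}}{-21475} = - \frac{41516}{-37869} + \frac{-249 - 12 \cdot 4 \left(-1\right) + 3 \left(4 \left(-1\right)\right)^{2}}{-21475} = \left(-41516\right) \left(- \frac{1}{37869}\right) + \left(-249 - -48 + 3 \left(-4\right)^{2}\right) \left(- \frac{1}{21475}\right) = \frac{41516}{37869} + \left(-249 + 48 + 3 \cdot 16\right) \left(- \frac{1}{21475}\right) = \frac{41516}{37869} + \left(-249 + 48 + 48\right) \left(- \frac{1}{21475}\right) = \frac{41516}{37869} - - \frac{153}{21475} = \frac{41516}{37869} + \frac{153}{21475} = \frac{897350057}{813236775}$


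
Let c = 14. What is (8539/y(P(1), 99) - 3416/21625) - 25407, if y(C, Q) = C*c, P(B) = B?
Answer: -7507361199/302750 ≈ -24797.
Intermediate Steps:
y(C, Q) = 14*C (y(C, Q) = C*14 = 14*C)
(8539/y(P(1), 99) - 3416/21625) - 25407 = (8539/((14*1)) - 3416/21625) - 25407 = (8539/14 - 3416*1/21625) - 25407 = (8539*(1/14) - 3416/21625) - 25407 = (8539/14 - 3416/21625) - 25407 = 184608051/302750 - 25407 = -7507361199/302750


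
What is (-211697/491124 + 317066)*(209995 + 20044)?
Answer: 35821330433918993/491124 ≈ 7.2937e+10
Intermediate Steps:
(-211697/491124 + 317066)*(209995 + 20044) = (-211697*1/491124 + 317066)*230039 = (-211697/491124 + 317066)*230039 = (155718510487/491124)*230039 = 35821330433918993/491124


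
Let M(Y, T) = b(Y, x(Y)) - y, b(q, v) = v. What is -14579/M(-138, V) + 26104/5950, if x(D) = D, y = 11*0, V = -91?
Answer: 45173701/410550 ≈ 110.03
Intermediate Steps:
y = 0
M(Y, T) = Y (M(Y, T) = Y - 1*0 = Y + 0 = Y)
-14579/M(-138, V) + 26104/5950 = -14579/(-138) + 26104/5950 = -14579*(-1/138) + 26104*(1/5950) = 14579/138 + 13052/2975 = 45173701/410550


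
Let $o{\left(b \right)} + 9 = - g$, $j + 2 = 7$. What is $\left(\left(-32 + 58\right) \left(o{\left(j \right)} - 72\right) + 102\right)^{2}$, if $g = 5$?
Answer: $4553956$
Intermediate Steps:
$j = 5$ ($j = -2 + 7 = 5$)
$o{\left(b \right)} = -14$ ($o{\left(b \right)} = -9 - 5 = -14$)
$\left(\left(-32 + 58\right) \left(o{\left(j \right)} - 72\right) + 102\right)^{2} = \left(\left(-32 + 58\right) \left(-14 - 72\right) + 102\right)^{2} = \left(26 \left(-86\right) + 102\right)^{2} = \left(-2236 + 102\right)^{2} = \left(-2134\right)^{2} = 4553956$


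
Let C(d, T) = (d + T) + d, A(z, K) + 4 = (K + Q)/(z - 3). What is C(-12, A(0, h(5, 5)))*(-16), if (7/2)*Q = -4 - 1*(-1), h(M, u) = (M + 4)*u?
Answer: 4784/7 ≈ 683.43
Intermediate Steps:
h(M, u) = u*(4 + M) (h(M, u) = (4 + M)*u = u*(4 + M))
Q = -6/7 (Q = 2*(-4 - 1*(-1))/7 = 2*(-4 + 1)/7 = (2/7)*(-3) = -6/7 ≈ -0.85714)
A(z, K) = -4 + (-6/7 + K)/(-3 + z) (A(z, K) = -4 + (K - 6/7)/(z - 3) = -4 + (-6/7 + K)/(-3 + z))
C(d, T) = T + 2*d (C(d, T) = (T + d) + d = T + 2*d)
C(-12, A(0, h(5, 5)))*(-16) = ((78/7 + 5*(4 + 5) - 4*0)/(-3 + 0) + 2*(-12))*(-16) = ((78/7 + 5*9 + 0)/(-3) - 24)*(-16) = (-(78/7 + 45 + 0)/3 - 24)*(-16) = (-⅓*393/7 - 24)*(-16) = (-131/7 - 24)*(-16) = -299/7*(-16) = 4784/7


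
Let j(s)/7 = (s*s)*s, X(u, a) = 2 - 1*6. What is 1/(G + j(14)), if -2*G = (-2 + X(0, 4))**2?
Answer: 1/19190 ≈ 5.2110e-5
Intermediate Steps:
X(u, a) = -4 (X(u, a) = 2 - 6 = -4)
j(s) = 7*s**3 (j(s) = 7*((s*s)*s) = 7*(s**2*s) = 7*s**3)
G = -18 (G = -(-2 - 4)**2/2 = -1/2*(-6)**2 = -1/2*36 = -18)
1/(G + j(14)) = 1/(-18 + 7*14**3) = 1/(-18 + 7*2744) = 1/(-18 + 19208) = 1/19190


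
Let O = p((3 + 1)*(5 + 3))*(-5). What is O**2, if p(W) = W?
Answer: 25600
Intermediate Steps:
O = -160 (O = ((3 + 1)*(5 + 3))*(-5) = (4*8)*(-5) = 32*(-5) = -160)
O**2 = (-160)**2 = 25600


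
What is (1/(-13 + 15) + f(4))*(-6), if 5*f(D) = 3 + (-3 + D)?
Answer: -39/5 ≈ -7.8000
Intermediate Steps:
f(D) = D/5 (f(D) = (3 + (-3 + D))/5 = D/5)
(1/(-13 + 15) + f(4))*(-6) = (1/(-13 + 15) + (⅕)*4)*(-6) = (1/2 + ⅘)*(-6) = (½ + ⅘)*(-6) = (13/10)*(-6) = -39/5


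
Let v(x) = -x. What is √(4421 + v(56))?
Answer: 3*√485 ≈ 66.068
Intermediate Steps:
√(4421 + v(56)) = √(4421 - 1*56) = √(4421 - 56) = √4365 = 3*√485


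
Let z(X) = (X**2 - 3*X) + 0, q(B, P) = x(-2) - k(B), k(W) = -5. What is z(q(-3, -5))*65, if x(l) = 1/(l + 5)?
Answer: 7280/9 ≈ 808.89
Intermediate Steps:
x(l) = 1/(5 + l)
q(B, P) = 16/3 (q(B, P) = 1/(5 - 2) - 1*(-5) = 1/3 + 5 = 16/3)
z(X) = X**2 - 3*X
z(q(-3, -5))*65 = (16*(-3 + 16/3)/3)*65 = ((16/3)*(7/3))*65 = (112/9)*65 = 7280/9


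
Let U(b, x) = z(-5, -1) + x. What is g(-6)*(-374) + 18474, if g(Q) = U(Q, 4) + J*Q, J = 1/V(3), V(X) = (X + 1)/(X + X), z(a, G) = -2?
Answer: 21092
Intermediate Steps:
V(X) = (1 + X)/(2*X) (V(X) = (1 + X)/((2*X)) = (1 + X)*(1/(2*X)) = (1 + X)/(2*X))
U(b, x) = -2 + x
J = 3/2 (J = 1/((1/2)*(1 + 3)/3) = 1/((1/2)*(1/3)*4) = 1/(2/3) = 3/2 ≈ 1.5000)
g(Q) = 2 + 3*Q/2 (g(Q) = (-2 + 4) + 3*Q/2 = 2 + 3*Q/2)
g(-6)*(-374) + 18474 = (2 + (3/2)*(-6))*(-374) + 18474 = (2 - 9)*(-374) + 18474 = -7*(-374) + 18474 = 2618 + 18474 = 21092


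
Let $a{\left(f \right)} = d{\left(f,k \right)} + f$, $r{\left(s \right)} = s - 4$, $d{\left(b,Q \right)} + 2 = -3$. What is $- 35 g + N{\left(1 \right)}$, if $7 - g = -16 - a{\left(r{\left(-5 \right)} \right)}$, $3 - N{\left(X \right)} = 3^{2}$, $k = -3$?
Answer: $-321$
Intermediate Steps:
$d{\left(b,Q \right)} = -5$ ($d{\left(b,Q \right)} = -2 - 3 = -5$)
$N{\left(X \right)} = -6$ ($N{\left(X \right)} = 3 - 3^{2} = 3 - 9 = -6$)
$r{\left(s \right)} = -4 + s$
$a{\left(f \right)} = -5 + f$
$g = 9$ ($g = 7 - \left(-16 - \left(-5 - 9\right)\right) = 7 - \left(-16 - -14\right) = 7 - \left(-16 + 14\right) = 7 - -2 = 7 + 2 = 9$)
$- 35 g + N{\left(1 \right)} = \left(-35\right) 9 - 6 = -315 - 6 = -321$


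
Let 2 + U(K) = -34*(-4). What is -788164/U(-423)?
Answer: -394082/67 ≈ -5881.8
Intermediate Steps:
U(K) = 134 (U(K) = -2 - 34*(-4) = -2 + 136 = 134)
-788164/U(-423) = -788164/134 = -788164*1/134 = -394082/67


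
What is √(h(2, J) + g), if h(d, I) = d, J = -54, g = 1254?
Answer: 2*√314 ≈ 35.440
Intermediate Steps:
√(h(2, J) + g) = √(2 + 1254) = √1256 = 2*√314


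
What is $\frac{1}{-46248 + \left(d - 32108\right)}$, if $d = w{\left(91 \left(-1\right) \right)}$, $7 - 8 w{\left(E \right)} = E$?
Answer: $- \frac{4}{313375} \approx -1.2764 \cdot 10^{-5}$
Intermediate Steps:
$w{\left(E \right)} = \frac{7}{8} - \frac{E}{8}$
$d = \frac{49}{4}$ ($d = \frac{7}{8} - \frac{91 \left(-1\right)}{8} = \frac{7}{8} - - \frac{91}{8} = \frac{7}{8} + \frac{91}{8} = \frac{49}{4} \approx 12.25$)
$\frac{1}{-46248 + \left(d - 32108\right)} = \frac{1}{-46248 + \left(\frac{49}{4} - 32108\right)} = \frac{1}{-46248 - \frac{128383}{4}} = \frac{1}{- \frac{313375}{4}} = - \frac{4}{313375}$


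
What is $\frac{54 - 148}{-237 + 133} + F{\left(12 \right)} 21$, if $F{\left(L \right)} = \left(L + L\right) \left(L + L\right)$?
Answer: $\frac{629039}{52} \approx 12097.0$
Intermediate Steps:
$F{\left(L \right)} = 4 L^{2}$ ($F{\left(L \right)} = 2 L 2 L = 4 L^{2}$)
$\frac{54 - 148}{-237 + 133} + F{\left(12 \right)} 21 = \frac{54 - 148}{-237 + 133} + 4 \cdot 12^{2} \cdot 21 = - \frac{94}{-104} + 4 \cdot 144 \cdot 21 = \left(-94\right) \left(- \frac{1}{104}\right) + 576 \cdot 21 = \frac{47}{52} + 12096 = \frac{629039}{52}$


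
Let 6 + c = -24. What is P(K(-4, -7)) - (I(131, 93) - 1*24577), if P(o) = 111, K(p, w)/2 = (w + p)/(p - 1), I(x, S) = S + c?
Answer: 24625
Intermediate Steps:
c = -30 (c = -6 - 24 = -30)
I(x, S) = -30 + S (I(x, S) = S - 30 = -30 + S)
K(p, w) = 2*(p + w)/(-1 + p) (K(p, w) = 2*((w + p)/(p - 1)) = 2*((p + w)/(-1 + p)) = 2*(p + w)/(-1 + p))
P(K(-4, -7)) - (I(131, 93) - 1*24577) = 111 - ((-30 + 93) - 1*24577) = 111 - (63 - 24577) = 111 - 1*(-24514) = 111 + 24514 = 24625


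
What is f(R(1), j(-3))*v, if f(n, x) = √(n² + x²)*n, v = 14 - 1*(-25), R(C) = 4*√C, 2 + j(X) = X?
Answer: 156*√41 ≈ 998.89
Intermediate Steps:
j(X) = -2 + X
v = 39 (v = 14 + 25 = 39)
f(n, x) = n*√(n² + x²)
f(R(1), j(-3))*v = ((4*√1)*√((4*√1)² + (-2 - 3)²))*39 = ((4*1)*√((4*1)² + (-5)²))*39 = (4*√(4² + 25))*39 = (4*√(16 + 25))*39 = (4*√41)*39 = 156*√41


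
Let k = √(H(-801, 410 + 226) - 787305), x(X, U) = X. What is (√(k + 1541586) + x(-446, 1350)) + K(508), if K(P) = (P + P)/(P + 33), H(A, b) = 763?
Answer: -240270/541 + √(1541586 + I*√786542) ≈ 797.48 + 0.35715*I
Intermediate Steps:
k = I*√786542 (k = √(763 - 787305) = √(-786542) = I*√786542 ≈ 886.87*I)
K(P) = 2*P/(33 + P) (K(P) = (2*P)/(33 + P) = 2*P/(33 + P))
(√(k + 1541586) + x(-446, 1350)) + K(508) = (√(I*√786542 + 1541586) - 446) + 2*508/(33 + 508) = (√(1541586 + I*√786542) - 446) + 2*508/541 = (-446 + √(1541586 + I*√786542)) + 2*508*(1/541) = (-446 + √(1541586 + I*√786542)) + 1016/541 = -240270/541 + √(1541586 + I*√786542)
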